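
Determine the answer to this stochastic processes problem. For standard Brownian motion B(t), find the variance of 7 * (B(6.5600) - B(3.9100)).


Var(alpha*(B(t)-B(s))) = alpha^2 * (t-s)
= 7^2 * (6.5600 - 3.9100)
= 49 * 2.6500
= 129.8500

129.8500


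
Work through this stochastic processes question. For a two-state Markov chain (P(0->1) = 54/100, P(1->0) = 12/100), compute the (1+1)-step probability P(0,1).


P^2 = P^1 * P^1
Computing via matrix multiplication of the transition matrix.
Entry (0,1) of P^2 = 0.7236

0.7236


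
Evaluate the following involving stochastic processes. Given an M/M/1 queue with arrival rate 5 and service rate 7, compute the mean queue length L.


rho = 5/7 = 0.7143
L = rho/(1-rho)
= 0.7143/0.2857
= 2.5000

2.5000


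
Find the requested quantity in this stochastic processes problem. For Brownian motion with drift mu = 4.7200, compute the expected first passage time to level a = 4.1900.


Expected first passage time = a/mu
= 4.1900/4.7200
= 0.8877

0.8877


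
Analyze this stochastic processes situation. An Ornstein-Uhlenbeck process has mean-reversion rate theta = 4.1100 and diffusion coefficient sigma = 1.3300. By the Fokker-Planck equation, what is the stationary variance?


Stationary variance = sigma^2 / (2*theta)
= 1.3300^2 / (2*4.1100)
= 1.7689 / 8.2200
= 0.2152

0.2152


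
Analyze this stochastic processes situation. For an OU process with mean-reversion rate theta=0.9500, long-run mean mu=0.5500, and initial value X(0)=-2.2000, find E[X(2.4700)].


E[X(t)] = mu + (X(0) - mu)*exp(-theta*t)
= 0.5500 + (-2.2000 - 0.5500)*exp(-0.9500*2.4700)
= 0.5500 + -2.7500 * 0.0957
= 0.2868

0.2868


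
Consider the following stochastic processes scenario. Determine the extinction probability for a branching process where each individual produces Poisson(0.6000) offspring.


Since mu = 0.6000 <= 1, extinction probability = 1.

1.0000


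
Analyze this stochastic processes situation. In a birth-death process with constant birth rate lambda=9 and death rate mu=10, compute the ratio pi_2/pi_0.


For birth-death process, pi_n/pi_0 = (lambda/mu)^n
= (9/10)^2
= 0.8100

0.8100


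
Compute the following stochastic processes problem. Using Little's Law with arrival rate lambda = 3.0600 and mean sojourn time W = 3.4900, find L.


Little's Law: L = lambda * W
= 3.0600 * 3.4900
= 10.6794

10.6794


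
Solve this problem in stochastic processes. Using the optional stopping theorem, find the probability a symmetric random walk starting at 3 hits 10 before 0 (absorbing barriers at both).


By optional stopping theorem: E(M at tau) = M(0) = 3
P(hit 10)*10 + P(hit 0)*0 = 3
P(hit 10) = (3 - 0)/(10 - 0) = 3/10 = 0.3000

0.3000


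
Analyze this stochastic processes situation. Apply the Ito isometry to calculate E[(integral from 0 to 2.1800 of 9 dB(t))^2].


By Ito isometry: E[(int f dB)^2] = int f^2 dt
= 9^2 * 2.1800
= 81 * 2.1800 = 176.5800

176.5800


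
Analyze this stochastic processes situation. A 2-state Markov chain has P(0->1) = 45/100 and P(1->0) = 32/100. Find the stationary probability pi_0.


Stationary distribution: pi_0 = p10/(p01+p10), pi_1 = p01/(p01+p10)
p01 = 0.4500, p10 = 0.3200
pi_0 = 0.4156

0.4156


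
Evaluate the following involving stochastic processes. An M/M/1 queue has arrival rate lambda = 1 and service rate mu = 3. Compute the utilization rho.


rho = lambda/mu
= 1/3
= 0.3333

0.3333


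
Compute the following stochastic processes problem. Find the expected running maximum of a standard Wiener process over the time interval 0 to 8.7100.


E(max B(s)) = sqrt(2t/pi)
= sqrt(2*8.7100/pi)
= sqrt(5.5450)
= 2.3548

2.3548


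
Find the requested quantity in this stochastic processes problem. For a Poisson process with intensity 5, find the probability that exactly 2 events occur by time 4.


P(N(t)=k) = (lambda*t)^k * exp(-lambda*t) / k!
lambda*t = 20
= 20^2 * exp(-20) / 2!
= 400 * 2.0612e-09 / 2
= 4.1223e-07

4.1223e-07


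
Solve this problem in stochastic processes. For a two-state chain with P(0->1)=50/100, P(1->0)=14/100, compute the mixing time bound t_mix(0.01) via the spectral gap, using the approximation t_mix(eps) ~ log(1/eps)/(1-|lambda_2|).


lambda_2 = |1 - p01 - p10| = |1 - 0.5000 - 0.1400| = 0.3600
t_mix ~ log(1/eps)/(1 - |lambda_2|)
= log(100)/(1 - 0.3600) = 4.6052/0.6400
= 7.1956

7.1956


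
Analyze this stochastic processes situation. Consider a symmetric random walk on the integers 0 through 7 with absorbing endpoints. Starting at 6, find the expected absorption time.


For symmetric RW on 0,...,N with absorbing barriers, E(i) = i*(N-i)
E(6) = 6 * 1 = 6

6


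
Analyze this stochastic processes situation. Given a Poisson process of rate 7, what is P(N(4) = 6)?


P(N(t)=k) = (lambda*t)^k * exp(-lambda*t) / k!
lambda*t = 28
= 28^6 * exp(-28) / 6!
= 481890304 * 6.9144e-13 / 720
= 4.6278e-07

4.6278e-07


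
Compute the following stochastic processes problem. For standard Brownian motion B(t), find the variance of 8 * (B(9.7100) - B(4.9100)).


Var(alpha*(B(t)-B(s))) = alpha^2 * (t-s)
= 8^2 * (9.7100 - 4.9100)
= 64 * 4.8000
= 307.2000

307.2000


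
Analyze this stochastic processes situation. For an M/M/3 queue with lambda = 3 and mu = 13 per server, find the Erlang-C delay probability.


a = lambda/mu = 0.2308
rho = a/c = 0.0769
Erlang-C formula applied:
C(c,a) = 0.0018

0.0018


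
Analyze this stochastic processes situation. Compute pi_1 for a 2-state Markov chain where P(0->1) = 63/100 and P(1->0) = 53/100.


Stationary distribution: pi_0 = p10/(p01+p10), pi_1 = p01/(p01+p10)
p01 = 0.6300, p10 = 0.5300
pi_1 = 0.5431

0.5431


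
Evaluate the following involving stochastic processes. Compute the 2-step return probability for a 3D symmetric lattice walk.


P(return in 2 steps) = P(reverse first step) = 1/(2d)
= 1/6
= 0.1667

0.1667


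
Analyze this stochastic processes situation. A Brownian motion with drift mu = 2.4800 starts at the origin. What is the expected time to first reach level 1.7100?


Expected first passage time = a/mu
= 1.7100/2.4800
= 0.6895

0.6895


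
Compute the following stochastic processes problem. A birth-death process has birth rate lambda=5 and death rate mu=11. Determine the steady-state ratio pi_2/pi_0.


For birth-death process, pi_n/pi_0 = (lambda/mu)^n
= (5/11)^2
= 0.2066

0.2066


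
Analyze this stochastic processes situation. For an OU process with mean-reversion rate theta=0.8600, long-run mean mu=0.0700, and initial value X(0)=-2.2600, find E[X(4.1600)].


E[X(t)] = mu + (X(0) - mu)*exp(-theta*t)
= 0.0700 + (-2.2600 - 0.0700)*exp(-0.8600*4.1600)
= 0.0700 + -2.3300 * 0.0279
= 0.0049

0.0049


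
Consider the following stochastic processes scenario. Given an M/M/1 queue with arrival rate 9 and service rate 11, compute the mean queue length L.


rho = 9/11 = 0.8182
L = rho/(1-rho)
= 0.8182/0.1818
= 4.5000

4.5000


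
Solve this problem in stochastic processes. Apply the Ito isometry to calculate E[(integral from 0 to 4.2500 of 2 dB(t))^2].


By Ito isometry: E[(int f dB)^2] = int f^2 dt
= 2^2 * 4.2500
= 4 * 4.2500 = 17.0000

17.0000


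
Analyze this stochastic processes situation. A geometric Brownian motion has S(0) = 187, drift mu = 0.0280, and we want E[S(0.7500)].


E[S(t)] = S(0) * exp(mu * t)
= 187 * exp(0.0280 * 0.7500)
= 187 * 1.0212
= 190.9685

190.9685


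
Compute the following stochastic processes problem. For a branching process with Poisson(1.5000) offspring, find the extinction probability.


Since mu = 1.5000 > 1, extinction prob q < 1.
Solve s = exp(mu*(s-1)) iteratively.
q = 0.4172

0.4172


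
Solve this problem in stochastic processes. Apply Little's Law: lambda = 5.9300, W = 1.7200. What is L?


Little's Law: L = lambda * W
= 5.9300 * 1.7200
= 10.1996

10.1996


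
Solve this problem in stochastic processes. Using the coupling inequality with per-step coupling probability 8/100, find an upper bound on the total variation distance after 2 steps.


TV distance bound <= (1-delta)^n
= (1 - 0.0800)^2
= 0.9200^2
= 0.8464

0.8464


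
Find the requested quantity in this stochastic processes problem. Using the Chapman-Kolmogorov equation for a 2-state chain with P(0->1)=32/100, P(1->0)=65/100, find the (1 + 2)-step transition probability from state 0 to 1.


P^3 = P^1 * P^2
Computing via matrix multiplication of the transition matrix.
Entry (0,1) of P^3 = 0.3299

0.3299


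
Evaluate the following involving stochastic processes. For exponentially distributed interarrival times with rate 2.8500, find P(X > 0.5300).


P(X > t) = exp(-lambda * t)
= exp(-2.8500 * 0.5300)
= exp(-1.5105) = 0.2208

0.2208


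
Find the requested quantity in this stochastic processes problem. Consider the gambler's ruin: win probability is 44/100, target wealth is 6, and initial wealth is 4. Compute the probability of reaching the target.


Gambler's ruin formula:
r = q/p = 0.5600/0.4400 = 1.2727
P(win) = (1 - r^i)/(1 - r^N)
= (1 - 1.2727^4)/(1 - 1.2727^6)
= 0.4996

0.4996


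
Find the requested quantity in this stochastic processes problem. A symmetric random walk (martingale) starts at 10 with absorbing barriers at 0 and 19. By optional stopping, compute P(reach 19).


By optional stopping theorem: E(M at tau) = M(0) = 10
P(hit 19)*19 + P(hit 0)*0 = 10
P(hit 19) = (10 - 0)/(19 - 0) = 10/19 = 0.5263

0.5263


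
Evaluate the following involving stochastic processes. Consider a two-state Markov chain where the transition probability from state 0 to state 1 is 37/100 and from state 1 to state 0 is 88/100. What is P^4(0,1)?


Computing P^4 by matrix multiplication.
P = [[0.6300, 0.3700], [0.8800, 0.1200]]
After raising P to the power 4:
P^4(0,1) = 0.2948

0.2948


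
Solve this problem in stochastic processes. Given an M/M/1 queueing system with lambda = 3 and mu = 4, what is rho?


rho = lambda/mu
= 3/4
= 0.7500

0.7500


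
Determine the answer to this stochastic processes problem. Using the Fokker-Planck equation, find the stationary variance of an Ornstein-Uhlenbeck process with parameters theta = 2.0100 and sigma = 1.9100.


Stationary variance = sigma^2 / (2*theta)
= 1.9100^2 / (2*2.0100)
= 3.6481 / 4.0200
= 0.9075

0.9075


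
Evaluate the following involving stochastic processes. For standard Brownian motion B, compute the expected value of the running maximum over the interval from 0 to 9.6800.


E(max B(s)) = sqrt(2t/pi)
= sqrt(2*9.6800/pi)
= sqrt(6.1625)
= 2.4824

2.4824


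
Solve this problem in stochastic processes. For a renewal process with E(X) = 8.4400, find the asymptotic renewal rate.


Long-run renewal rate = 1/E(X)
= 1/8.4400
= 0.1185

0.1185


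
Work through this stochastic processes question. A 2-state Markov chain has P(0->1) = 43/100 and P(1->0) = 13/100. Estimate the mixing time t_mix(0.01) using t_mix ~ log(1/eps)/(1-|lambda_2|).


lambda_2 = |1 - p01 - p10| = |1 - 0.4300 - 0.1300| = 0.4400
t_mix ~ log(1/eps)/(1 - |lambda_2|)
= log(100)/(1 - 0.4400) = 4.6052/0.5600
= 8.2235

8.2235


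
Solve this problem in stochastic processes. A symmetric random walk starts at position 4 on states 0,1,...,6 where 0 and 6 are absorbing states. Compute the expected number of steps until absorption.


For symmetric RW on 0,...,N with absorbing barriers, E(i) = i*(N-i)
E(4) = 4 * 2 = 8

8


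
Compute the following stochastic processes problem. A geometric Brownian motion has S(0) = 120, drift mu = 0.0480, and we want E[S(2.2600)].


E[S(t)] = S(0) * exp(mu * t)
= 120 * exp(0.0480 * 2.2600)
= 120 * 1.1146
= 133.7499

133.7499


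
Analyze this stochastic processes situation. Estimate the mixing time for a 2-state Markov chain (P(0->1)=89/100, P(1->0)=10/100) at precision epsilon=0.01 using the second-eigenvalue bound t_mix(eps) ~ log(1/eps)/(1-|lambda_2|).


lambda_2 = |1 - p01 - p10| = |1 - 0.8900 - 0.1000| = 0.0100
t_mix ~ log(1/eps)/(1 - |lambda_2|)
= log(100)/(1 - 0.0100) = 4.6052/0.9900
= 4.6517

4.6517


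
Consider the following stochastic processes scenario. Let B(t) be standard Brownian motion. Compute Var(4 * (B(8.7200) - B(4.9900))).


Var(alpha*(B(t)-B(s))) = alpha^2 * (t-s)
= 4^2 * (8.7200 - 4.9900)
= 16 * 3.7300
= 59.6800

59.6800


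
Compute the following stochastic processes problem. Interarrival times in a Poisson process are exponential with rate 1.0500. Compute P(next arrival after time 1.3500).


P(X > t) = exp(-lambda * t)
= exp(-1.0500 * 1.3500)
= exp(-1.4175) = 0.2423

0.2423


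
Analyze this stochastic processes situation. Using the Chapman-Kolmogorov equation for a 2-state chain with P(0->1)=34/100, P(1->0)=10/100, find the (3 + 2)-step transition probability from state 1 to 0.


P^5 = P^3 * P^2
Computing via matrix multiplication of the transition matrix.
Entry (1,0) of P^5 = 0.2148

0.2148


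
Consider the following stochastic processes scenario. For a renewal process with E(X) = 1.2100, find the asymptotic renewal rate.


Long-run renewal rate = 1/E(X)
= 1/1.2100
= 0.8264

0.8264


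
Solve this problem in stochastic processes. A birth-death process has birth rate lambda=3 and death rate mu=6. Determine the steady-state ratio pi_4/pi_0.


For birth-death process, pi_n/pi_0 = (lambda/mu)^n
= (3/6)^4
= 0.0625

0.0625


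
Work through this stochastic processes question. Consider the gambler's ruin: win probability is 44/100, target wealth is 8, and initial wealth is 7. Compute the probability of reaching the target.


Gambler's ruin formula:
r = q/p = 0.5600/0.4400 = 1.2727
P(win) = (1 - r^i)/(1 - r^N)
= (1 - 1.2727^7)/(1 - 1.2727^8)
= 0.7493

0.7493


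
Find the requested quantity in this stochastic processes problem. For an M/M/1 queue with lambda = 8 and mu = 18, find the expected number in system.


rho = 8/18 = 0.4444
L = rho/(1-rho)
= 0.4444/0.5556
= 0.8000

0.8000


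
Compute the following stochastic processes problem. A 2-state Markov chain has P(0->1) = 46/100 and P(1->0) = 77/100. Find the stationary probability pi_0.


Stationary distribution: pi_0 = p10/(p01+p10), pi_1 = p01/(p01+p10)
p01 = 0.4600, p10 = 0.7700
pi_0 = 0.6260

0.6260


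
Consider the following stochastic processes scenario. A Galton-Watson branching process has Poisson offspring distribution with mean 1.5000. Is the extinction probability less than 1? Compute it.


Since mu = 1.5000 > 1, extinction prob q < 1.
Solve s = exp(mu*(s-1)) iteratively.
q = 0.4172

0.4172


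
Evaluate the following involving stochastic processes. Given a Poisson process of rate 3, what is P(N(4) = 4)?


P(N(t)=k) = (lambda*t)^k * exp(-lambda*t) / k!
lambda*t = 12
= 12^4 * exp(-12) / 4!
= 20736 * 6.1442e-06 / 24
= 0.0053

0.0053


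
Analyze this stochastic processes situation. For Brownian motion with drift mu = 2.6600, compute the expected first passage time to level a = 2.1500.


Expected first passage time = a/mu
= 2.1500/2.6600
= 0.8083

0.8083


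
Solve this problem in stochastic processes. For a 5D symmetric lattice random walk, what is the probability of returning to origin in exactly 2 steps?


P(return in 2 steps) = P(reverse first step) = 1/(2d)
= 1/10
= 0.1000

0.1000


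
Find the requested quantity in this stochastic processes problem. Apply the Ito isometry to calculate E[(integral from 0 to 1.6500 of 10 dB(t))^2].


By Ito isometry: E[(int f dB)^2] = int f^2 dt
= 10^2 * 1.6500
= 100 * 1.6500 = 165.0000

165.0000


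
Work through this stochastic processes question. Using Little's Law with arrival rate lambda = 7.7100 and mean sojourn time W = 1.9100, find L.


Little's Law: L = lambda * W
= 7.7100 * 1.9100
= 14.7261

14.7261


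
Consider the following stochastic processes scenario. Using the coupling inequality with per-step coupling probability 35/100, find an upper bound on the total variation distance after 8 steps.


TV distance bound <= (1-delta)^n
= (1 - 0.3500)^8
= 0.6500^8
= 0.0319

0.0319


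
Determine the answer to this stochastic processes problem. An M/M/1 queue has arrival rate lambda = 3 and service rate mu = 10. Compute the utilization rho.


rho = lambda/mu
= 3/10
= 0.3000

0.3000


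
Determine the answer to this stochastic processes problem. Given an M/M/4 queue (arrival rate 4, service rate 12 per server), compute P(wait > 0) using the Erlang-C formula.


a = lambda/mu = 0.3333
rho = a/c = 0.0833
Erlang-C formula applied:
C(c,a) = 4.0209e-04

4.0209e-04


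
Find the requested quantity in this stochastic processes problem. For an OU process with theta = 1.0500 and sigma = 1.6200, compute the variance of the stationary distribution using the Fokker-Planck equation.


Stationary variance = sigma^2 / (2*theta)
= 1.6200^2 / (2*1.0500)
= 2.6244 / 2.1000
= 1.2497

1.2497


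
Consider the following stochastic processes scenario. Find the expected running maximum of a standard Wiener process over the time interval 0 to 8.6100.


E(max B(s)) = sqrt(2t/pi)
= sqrt(2*8.6100/pi)
= sqrt(5.4813)
= 2.3412

2.3412


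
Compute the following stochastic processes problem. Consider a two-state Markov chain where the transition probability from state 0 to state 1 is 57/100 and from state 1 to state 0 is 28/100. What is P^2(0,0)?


Computing P^2 by matrix multiplication.
P = [[0.4300, 0.5700], [0.2800, 0.7200]]
After raising P to the power 2:
P^2(0,0) = 0.3445

0.3445


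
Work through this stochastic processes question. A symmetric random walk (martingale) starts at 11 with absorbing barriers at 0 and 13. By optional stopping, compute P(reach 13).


By optional stopping theorem: E(M at tau) = M(0) = 11
P(hit 13)*13 + P(hit 0)*0 = 11
P(hit 13) = (11 - 0)/(13 - 0) = 11/13 = 0.8462

0.8462


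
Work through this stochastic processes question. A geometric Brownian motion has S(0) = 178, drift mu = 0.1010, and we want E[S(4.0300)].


E[S(t)] = S(0) * exp(mu * t)
= 178 * exp(0.1010 * 4.0300)
= 178 * 1.5023
= 267.4182

267.4182


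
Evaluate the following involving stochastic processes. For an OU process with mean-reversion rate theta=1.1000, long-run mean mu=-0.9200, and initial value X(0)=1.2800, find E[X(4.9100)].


E[X(t)] = mu + (X(0) - mu)*exp(-theta*t)
= -0.9200 + (1.2800 - -0.9200)*exp(-1.1000*4.9100)
= -0.9200 + 2.2000 * 0.0045
= -0.9101

-0.9101


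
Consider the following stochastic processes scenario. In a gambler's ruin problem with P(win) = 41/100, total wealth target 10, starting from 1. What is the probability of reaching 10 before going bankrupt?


Gambler's ruin formula:
r = q/p = 0.5900/0.4100 = 1.4390
P(win) = (1 - r^i)/(1 - r^N)
= (1 - 1.4390^1)/(1 - 1.4390^10)
= 0.0118

0.0118


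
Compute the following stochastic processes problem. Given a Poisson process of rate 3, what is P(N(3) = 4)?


P(N(t)=k) = (lambda*t)^k * exp(-lambda*t) / k!
lambda*t = 9
= 9^4 * exp(-9) / 4!
= 6561 * 1.2341e-04 / 24
= 0.0337

0.0337


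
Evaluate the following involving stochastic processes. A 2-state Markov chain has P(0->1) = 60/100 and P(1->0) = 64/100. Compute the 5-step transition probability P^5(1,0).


Computing P^5 by matrix multiplication.
P = [[0.4000, 0.6000], [0.6400, 0.3600]]
After raising P to the power 5:
P^5(1,0) = 0.5165

0.5165


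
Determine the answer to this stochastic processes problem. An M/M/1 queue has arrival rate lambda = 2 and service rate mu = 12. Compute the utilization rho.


rho = lambda/mu
= 2/12
= 0.1667

0.1667


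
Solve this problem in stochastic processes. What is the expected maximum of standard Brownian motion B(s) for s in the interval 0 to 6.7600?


E(max B(s)) = sqrt(2t/pi)
= sqrt(2*6.7600/pi)
= sqrt(4.3035)
= 2.0745

2.0745


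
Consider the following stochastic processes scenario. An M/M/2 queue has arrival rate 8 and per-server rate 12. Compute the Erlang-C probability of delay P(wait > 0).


a = lambda/mu = 0.6667
rho = a/c = 0.3333
Erlang-C formula applied:
C(c,a) = 0.1667

0.1667


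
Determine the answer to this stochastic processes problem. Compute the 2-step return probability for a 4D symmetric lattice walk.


P(return in 2 steps) = P(reverse first step) = 1/(2d)
= 1/8
= 0.1250

0.1250


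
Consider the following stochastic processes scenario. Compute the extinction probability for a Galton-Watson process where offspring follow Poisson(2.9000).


Since mu = 2.9000 > 1, extinction prob q < 1.
Solve s = exp(mu*(s-1)) iteratively.
q = 0.0668

0.0668


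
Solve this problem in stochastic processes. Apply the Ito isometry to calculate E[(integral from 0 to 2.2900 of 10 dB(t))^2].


By Ito isometry: E[(int f dB)^2] = int f^2 dt
= 10^2 * 2.2900
= 100 * 2.2900 = 229.0000

229.0000


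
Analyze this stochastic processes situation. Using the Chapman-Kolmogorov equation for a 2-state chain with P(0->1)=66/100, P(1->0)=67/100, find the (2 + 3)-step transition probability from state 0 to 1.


P^5 = P^2 * P^3
Computing via matrix multiplication of the transition matrix.
Entry (0,1) of P^5 = 0.4982

0.4982


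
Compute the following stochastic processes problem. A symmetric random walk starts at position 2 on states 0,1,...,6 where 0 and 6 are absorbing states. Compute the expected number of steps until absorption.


For symmetric RW on 0,...,N with absorbing barriers, E(i) = i*(N-i)
E(2) = 2 * 4 = 8

8


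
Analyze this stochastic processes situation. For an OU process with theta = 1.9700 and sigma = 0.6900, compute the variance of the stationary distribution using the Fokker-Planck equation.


Stationary variance = sigma^2 / (2*theta)
= 0.6900^2 / (2*1.9700)
= 0.4761 / 3.9400
= 0.1208

0.1208


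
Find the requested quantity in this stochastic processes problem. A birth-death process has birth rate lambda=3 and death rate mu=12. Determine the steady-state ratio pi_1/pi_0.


For birth-death process, pi_n/pi_0 = (lambda/mu)^n
= (3/12)^1
= 0.2500

0.2500


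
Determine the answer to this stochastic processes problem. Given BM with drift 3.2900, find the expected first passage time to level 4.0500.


Expected first passage time = a/mu
= 4.0500/3.2900
= 1.2310

1.2310


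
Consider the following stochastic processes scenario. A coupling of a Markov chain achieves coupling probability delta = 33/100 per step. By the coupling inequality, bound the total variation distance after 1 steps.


TV distance bound <= (1-delta)^n
= (1 - 0.3300)^1
= 0.6700^1
= 0.6700

0.6700


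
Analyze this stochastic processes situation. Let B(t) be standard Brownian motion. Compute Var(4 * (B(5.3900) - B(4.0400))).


Var(alpha*(B(t)-B(s))) = alpha^2 * (t-s)
= 4^2 * (5.3900 - 4.0400)
= 16 * 1.3500
= 21.6000

21.6000


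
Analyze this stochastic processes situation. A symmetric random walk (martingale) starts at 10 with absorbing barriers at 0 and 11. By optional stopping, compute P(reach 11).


By optional stopping theorem: E(M at tau) = M(0) = 10
P(hit 11)*11 + P(hit 0)*0 = 10
P(hit 11) = (10 - 0)/(11 - 0) = 10/11 = 0.9091

0.9091


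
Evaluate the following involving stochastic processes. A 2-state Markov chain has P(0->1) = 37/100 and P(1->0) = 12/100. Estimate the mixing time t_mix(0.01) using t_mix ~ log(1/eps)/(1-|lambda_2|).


lambda_2 = |1 - p01 - p10| = |1 - 0.3700 - 0.1200| = 0.5100
t_mix ~ log(1/eps)/(1 - |lambda_2|)
= log(100)/(1 - 0.5100) = 4.6052/0.4900
= 9.3983

9.3983


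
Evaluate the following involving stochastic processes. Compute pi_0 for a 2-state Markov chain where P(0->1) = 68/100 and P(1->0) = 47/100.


Stationary distribution: pi_0 = p10/(p01+p10), pi_1 = p01/(p01+p10)
p01 = 0.6800, p10 = 0.4700
pi_0 = 0.4087

0.4087


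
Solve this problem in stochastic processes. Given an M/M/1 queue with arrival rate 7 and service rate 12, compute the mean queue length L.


rho = 7/12 = 0.5833
L = rho/(1-rho)
= 0.5833/0.4167
= 1.4000

1.4000


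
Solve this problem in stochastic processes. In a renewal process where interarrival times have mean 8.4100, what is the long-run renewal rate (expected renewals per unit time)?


Long-run renewal rate = 1/E(X)
= 1/8.4100
= 0.1189

0.1189


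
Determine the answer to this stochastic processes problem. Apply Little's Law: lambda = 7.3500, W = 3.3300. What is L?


Little's Law: L = lambda * W
= 7.3500 * 3.3300
= 24.4755

24.4755


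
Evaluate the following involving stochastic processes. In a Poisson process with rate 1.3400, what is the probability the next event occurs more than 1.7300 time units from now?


P(X > t) = exp(-lambda * t)
= exp(-1.3400 * 1.7300)
= exp(-2.3182) = 0.0985

0.0985


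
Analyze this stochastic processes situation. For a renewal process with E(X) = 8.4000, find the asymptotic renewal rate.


Long-run renewal rate = 1/E(X)
= 1/8.4000
= 0.1190

0.1190


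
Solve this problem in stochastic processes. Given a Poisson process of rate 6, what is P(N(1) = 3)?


P(N(t)=k) = (lambda*t)^k * exp(-lambda*t) / k!
lambda*t = 6
= 6^3 * exp(-6) / 3!
= 216 * 0.0025 / 6
= 0.0892

0.0892


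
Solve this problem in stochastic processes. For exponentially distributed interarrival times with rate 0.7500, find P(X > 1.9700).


P(X > t) = exp(-lambda * t)
= exp(-0.7500 * 1.9700)
= exp(-1.4775) = 0.2282

0.2282


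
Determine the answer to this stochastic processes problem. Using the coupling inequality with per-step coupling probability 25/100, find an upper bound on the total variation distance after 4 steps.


TV distance bound <= (1-delta)^n
= (1 - 0.2500)^4
= 0.7500^4
= 0.3164

0.3164


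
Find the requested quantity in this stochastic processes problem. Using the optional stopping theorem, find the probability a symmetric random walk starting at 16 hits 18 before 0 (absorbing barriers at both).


By optional stopping theorem: E(M at tau) = M(0) = 16
P(hit 18)*18 + P(hit 0)*0 = 16
P(hit 18) = (16 - 0)/(18 - 0) = 8/9 = 0.8889

0.8889


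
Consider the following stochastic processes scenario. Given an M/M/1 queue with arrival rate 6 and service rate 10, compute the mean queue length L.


rho = 6/10 = 0.6000
L = rho/(1-rho)
= 0.6000/0.4000
= 1.5000

1.5000


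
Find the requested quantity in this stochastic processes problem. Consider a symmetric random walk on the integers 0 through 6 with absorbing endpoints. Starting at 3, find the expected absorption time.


For symmetric RW on 0,...,N with absorbing barriers, E(i) = i*(N-i)
E(3) = 3 * 3 = 9

9


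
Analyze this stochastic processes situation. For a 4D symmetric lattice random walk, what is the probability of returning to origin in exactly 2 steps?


P(return in 2 steps) = P(reverse first step) = 1/(2d)
= 1/8
= 0.1250

0.1250


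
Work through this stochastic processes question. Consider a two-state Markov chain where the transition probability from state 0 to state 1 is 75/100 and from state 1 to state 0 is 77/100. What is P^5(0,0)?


Computing P^5 by matrix multiplication.
P = [[0.2500, 0.7500], [0.7700, 0.2300]]
After raising P to the power 5:
P^5(0,0) = 0.4878

0.4878


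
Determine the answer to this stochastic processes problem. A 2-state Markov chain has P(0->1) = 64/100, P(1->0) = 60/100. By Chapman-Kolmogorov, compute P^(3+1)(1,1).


P^4 = P^3 * P^1
Computing via matrix multiplication of the transition matrix.
Entry (1,1) of P^4 = 0.5177

0.5177


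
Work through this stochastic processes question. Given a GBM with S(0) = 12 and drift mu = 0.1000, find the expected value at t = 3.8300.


E[S(t)] = S(0) * exp(mu * t)
= 12 * exp(0.1000 * 3.8300)
= 12 * 1.4667
= 17.6001

17.6001


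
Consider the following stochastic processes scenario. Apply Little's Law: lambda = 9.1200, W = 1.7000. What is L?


Little's Law: L = lambda * W
= 9.1200 * 1.7000
= 15.5040

15.5040


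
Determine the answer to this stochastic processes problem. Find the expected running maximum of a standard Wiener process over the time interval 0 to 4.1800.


E(max B(s)) = sqrt(2t/pi)
= sqrt(2*4.1800/pi)
= sqrt(2.6611)
= 1.6313

1.6313


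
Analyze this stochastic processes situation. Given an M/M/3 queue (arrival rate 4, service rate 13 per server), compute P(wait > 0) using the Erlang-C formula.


a = lambda/mu = 0.3077
rho = a/c = 0.1026
Erlang-C formula applied:
C(c,a) = 0.0040

0.0040


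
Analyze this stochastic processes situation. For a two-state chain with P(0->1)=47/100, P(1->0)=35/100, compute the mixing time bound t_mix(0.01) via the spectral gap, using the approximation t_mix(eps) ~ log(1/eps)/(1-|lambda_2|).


lambda_2 = |1 - p01 - p10| = |1 - 0.4700 - 0.3500| = 0.1800
t_mix ~ log(1/eps)/(1 - |lambda_2|)
= log(100)/(1 - 0.1800) = 4.6052/0.8200
= 5.6161

5.6161


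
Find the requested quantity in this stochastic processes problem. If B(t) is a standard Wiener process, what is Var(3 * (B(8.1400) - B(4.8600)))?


Var(alpha*(B(t)-B(s))) = alpha^2 * (t-s)
= 3^2 * (8.1400 - 4.8600)
= 9 * 3.2800
= 29.5200

29.5200


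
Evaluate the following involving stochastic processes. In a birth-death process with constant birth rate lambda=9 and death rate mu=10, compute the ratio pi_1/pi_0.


For birth-death process, pi_n/pi_0 = (lambda/mu)^n
= (9/10)^1
= 0.9000

0.9000


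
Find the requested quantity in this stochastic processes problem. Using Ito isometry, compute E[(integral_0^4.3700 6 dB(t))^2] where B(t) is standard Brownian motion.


By Ito isometry: E[(int f dB)^2] = int f^2 dt
= 6^2 * 4.3700
= 36 * 4.3700 = 157.3200

157.3200


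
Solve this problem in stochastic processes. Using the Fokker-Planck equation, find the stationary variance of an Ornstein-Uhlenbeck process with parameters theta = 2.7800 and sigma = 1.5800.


Stationary variance = sigma^2 / (2*theta)
= 1.5800^2 / (2*2.7800)
= 2.4964 / 5.5600
= 0.4490

0.4490


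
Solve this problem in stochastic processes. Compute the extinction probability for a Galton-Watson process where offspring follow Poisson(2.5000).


Since mu = 2.5000 > 1, extinction prob q < 1.
Solve s = exp(mu*(s-1)) iteratively.
q = 0.1074

0.1074


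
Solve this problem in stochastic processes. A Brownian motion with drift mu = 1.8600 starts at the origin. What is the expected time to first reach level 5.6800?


Expected first passage time = a/mu
= 5.6800/1.8600
= 3.0538

3.0538


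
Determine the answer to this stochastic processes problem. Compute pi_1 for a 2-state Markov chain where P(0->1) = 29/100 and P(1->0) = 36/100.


Stationary distribution: pi_0 = p10/(p01+p10), pi_1 = p01/(p01+p10)
p01 = 0.2900, p10 = 0.3600
pi_1 = 0.4462

0.4462


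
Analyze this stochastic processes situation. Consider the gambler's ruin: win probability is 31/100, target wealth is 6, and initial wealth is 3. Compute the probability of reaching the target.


Gambler's ruin formula:
r = q/p = 0.6900/0.3100 = 2.2258
P(win) = (1 - r^i)/(1 - r^N)
= (1 - 2.2258^3)/(1 - 2.2258^6)
= 0.0831

0.0831


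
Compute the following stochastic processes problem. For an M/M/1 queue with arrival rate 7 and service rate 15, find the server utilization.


rho = lambda/mu
= 7/15
= 0.4667

0.4667


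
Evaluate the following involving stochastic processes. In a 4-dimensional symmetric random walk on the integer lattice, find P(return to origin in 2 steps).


P(return in 2 steps) = P(reverse first step) = 1/(2d)
= 1/8
= 0.1250

0.1250


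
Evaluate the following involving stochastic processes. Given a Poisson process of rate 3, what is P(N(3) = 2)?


P(N(t)=k) = (lambda*t)^k * exp(-lambda*t) / k!
lambda*t = 9
= 9^2 * exp(-9) / 2!
= 81 * 1.2341e-04 / 2
= 0.0050

0.0050


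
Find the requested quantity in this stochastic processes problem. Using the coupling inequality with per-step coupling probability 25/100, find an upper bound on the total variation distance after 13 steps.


TV distance bound <= (1-delta)^n
= (1 - 0.2500)^13
= 0.7500^13
= 0.0238

0.0238


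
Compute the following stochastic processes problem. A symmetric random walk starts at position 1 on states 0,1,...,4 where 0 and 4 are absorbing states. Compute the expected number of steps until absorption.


For symmetric RW on 0,...,N with absorbing barriers, E(i) = i*(N-i)
E(1) = 1 * 3 = 3

3


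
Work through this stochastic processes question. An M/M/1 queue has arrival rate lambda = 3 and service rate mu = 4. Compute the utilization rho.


rho = lambda/mu
= 3/4
= 0.7500

0.7500


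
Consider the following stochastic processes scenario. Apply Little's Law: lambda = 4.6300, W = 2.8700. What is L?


Little's Law: L = lambda * W
= 4.6300 * 2.8700
= 13.2881

13.2881


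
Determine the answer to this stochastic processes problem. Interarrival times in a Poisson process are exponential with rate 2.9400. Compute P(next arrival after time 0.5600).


P(X > t) = exp(-lambda * t)
= exp(-2.9400 * 0.5600)
= exp(-1.6464) = 0.1927

0.1927


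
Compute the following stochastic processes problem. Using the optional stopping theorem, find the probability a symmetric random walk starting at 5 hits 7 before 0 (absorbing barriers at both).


By optional stopping theorem: E(M at tau) = M(0) = 5
P(hit 7)*7 + P(hit 0)*0 = 5
P(hit 7) = (5 - 0)/(7 - 0) = 5/7 = 0.7143

0.7143


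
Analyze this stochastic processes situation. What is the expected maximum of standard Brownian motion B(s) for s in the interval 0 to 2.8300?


E(max B(s)) = sqrt(2t/pi)
= sqrt(2*2.8300/pi)
= sqrt(1.8016)
= 1.3422

1.3422


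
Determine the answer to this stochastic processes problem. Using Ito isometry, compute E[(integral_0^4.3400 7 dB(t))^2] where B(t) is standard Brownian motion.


By Ito isometry: E[(int f dB)^2] = int f^2 dt
= 7^2 * 4.3400
= 49 * 4.3400 = 212.6600

212.6600


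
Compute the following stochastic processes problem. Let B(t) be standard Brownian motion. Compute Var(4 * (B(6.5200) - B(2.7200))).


Var(alpha*(B(t)-B(s))) = alpha^2 * (t-s)
= 4^2 * (6.5200 - 2.7200)
= 16 * 3.8000
= 60.8000

60.8000


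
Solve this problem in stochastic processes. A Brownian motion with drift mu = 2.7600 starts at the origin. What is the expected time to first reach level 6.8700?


Expected first passage time = a/mu
= 6.8700/2.7600
= 2.4891

2.4891


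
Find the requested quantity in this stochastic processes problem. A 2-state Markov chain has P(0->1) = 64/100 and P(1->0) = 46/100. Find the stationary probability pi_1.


Stationary distribution: pi_0 = p10/(p01+p10), pi_1 = p01/(p01+p10)
p01 = 0.6400, p10 = 0.4600
pi_1 = 0.5818

0.5818


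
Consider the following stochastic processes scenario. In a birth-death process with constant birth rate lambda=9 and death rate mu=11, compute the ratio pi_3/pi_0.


For birth-death process, pi_n/pi_0 = (lambda/mu)^n
= (9/11)^3
= 0.5477

0.5477


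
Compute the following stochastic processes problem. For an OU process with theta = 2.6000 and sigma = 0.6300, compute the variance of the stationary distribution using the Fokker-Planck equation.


Stationary variance = sigma^2 / (2*theta)
= 0.6300^2 / (2*2.6000)
= 0.3969 / 5.2000
= 0.0763

0.0763


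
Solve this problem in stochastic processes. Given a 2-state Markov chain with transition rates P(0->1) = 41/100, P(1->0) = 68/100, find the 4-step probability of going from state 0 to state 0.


Computing P^4 by matrix multiplication.
P = [[0.5900, 0.4100], [0.6800, 0.3200]]
After raising P to the power 4:
P^4(0,0) = 0.6239

0.6239


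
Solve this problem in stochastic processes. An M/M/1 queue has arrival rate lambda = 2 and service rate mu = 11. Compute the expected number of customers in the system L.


rho = 2/11 = 0.1818
L = rho/(1-rho)
= 0.1818/0.8182
= 0.2222

0.2222


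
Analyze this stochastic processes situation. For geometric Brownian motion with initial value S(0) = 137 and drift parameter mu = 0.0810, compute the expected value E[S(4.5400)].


E[S(t)] = S(0) * exp(mu * t)
= 137 * exp(0.0810 * 4.5400)
= 137 * 1.4445
= 197.8919

197.8919


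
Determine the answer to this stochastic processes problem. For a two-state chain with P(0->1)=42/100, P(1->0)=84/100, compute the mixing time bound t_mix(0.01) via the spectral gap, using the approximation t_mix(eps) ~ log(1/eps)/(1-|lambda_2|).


lambda_2 = |1 - p01 - p10| = |1 - 0.4200 - 0.8400| = 0.2600
t_mix ~ log(1/eps)/(1 - |lambda_2|)
= log(100)/(1 - 0.2600) = 4.6052/0.7400
= 6.2232

6.2232


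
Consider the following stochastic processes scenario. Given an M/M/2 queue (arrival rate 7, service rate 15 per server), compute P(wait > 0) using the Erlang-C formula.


a = lambda/mu = 0.4667
rho = a/c = 0.2333
Erlang-C formula applied:
C(c,a) = 0.0883

0.0883


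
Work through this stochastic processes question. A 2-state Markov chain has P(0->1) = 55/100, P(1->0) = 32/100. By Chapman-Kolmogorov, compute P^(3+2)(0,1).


P^5 = P^3 * P^2
Computing via matrix multiplication of the transition matrix.
Entry (0,1) of P^5 = 0.6322

0.6322


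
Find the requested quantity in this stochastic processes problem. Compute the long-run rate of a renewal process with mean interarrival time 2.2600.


Long-run renewal rate = 1/E(X)
= 1/2.2600
= 0.4425

0.4425


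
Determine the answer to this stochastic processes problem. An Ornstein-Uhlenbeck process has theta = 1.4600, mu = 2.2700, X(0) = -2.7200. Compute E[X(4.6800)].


E[X(t)] = mu + (X(0) - mu)*exp(-theta*t)
= 2.2700 + (-2.7200 - 2.2700)*exp(-1.4600*4.6800)
= 2.2700 + -4.9900 * 0.0011
= 2.2646

2.2646


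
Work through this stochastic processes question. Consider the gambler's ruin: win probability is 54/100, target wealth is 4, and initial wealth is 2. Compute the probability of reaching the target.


Gambler's ruin formula:
r = q/p = 0.4600/0.5400 = 0.8519
P(win) = (1 - r^i)/(1 - r^N)
= (1 - 0.8519^2)/(1 - 0.8519^4)
= 0.5795

0.5795


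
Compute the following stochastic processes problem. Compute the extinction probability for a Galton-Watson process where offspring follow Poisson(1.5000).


Since mu = 1.5000 > 1, extinction prob q < 1.
Solve s = exp(mu*(s-1)) iteratively.
q = 0.4172

0.4172


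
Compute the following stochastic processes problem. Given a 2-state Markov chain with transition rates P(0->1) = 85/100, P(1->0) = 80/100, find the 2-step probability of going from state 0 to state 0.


Computing P^2 by matrix multiplication.
P = [[0.1500, 0.8500], [0.8000, 0.2000]]
After raising P to the power 2:
P^2(0,0) = 0.7025

0.7025


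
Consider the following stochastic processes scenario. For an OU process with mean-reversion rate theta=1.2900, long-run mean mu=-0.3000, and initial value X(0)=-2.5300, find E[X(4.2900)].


E[X(t)] = mu + (X(0) - mu)*exp(-theta*t)
= -0.3000 + (-2.5300 - -0.3000)*exp(-1.2900*4.2900)
= -0.3000 + -2.2300 * 0.0039
= -0.3088

-0.3088


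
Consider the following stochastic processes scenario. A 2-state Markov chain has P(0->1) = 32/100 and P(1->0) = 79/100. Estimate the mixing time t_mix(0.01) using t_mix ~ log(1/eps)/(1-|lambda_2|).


lambda_2 = |1 - p01 - p10| = |1 - 0.3200 - 0.7900| = 0.1100
t_mix ~ log(1/eps)/(1 - |lambda_2|)
= log(100)/(1 - 0.1100) = 4.6052/0.8900
= 5.1743

5.1743


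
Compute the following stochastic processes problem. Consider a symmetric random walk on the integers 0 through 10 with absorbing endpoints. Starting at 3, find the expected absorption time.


For symmetric RW on 0,...,N with absorbing barriers, E(i) = i*(N-i)
E(3) = 3 * 7 = 21

21


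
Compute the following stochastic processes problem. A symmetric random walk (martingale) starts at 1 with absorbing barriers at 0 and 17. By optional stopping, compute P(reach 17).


By optional stopping theorem: E(M at tau) = M(0) = 1
P(hit 17)*17 + P(hit 0)*0 = 1
P(hit 17) = (1 - 0)/(17 - 0) = 1/17 = 0.0588

0.0588


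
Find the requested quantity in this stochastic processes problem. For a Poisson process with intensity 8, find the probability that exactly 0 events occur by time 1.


P(N(t)=k) = (lambda*t)^k * exp(-lambda*t) / k!
lambda*t = 8
= 8^0 * exp(-8) / 0!
= 1 * 3.3546e-04 / 1
= 3.3546e-04

3.3546e-04
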